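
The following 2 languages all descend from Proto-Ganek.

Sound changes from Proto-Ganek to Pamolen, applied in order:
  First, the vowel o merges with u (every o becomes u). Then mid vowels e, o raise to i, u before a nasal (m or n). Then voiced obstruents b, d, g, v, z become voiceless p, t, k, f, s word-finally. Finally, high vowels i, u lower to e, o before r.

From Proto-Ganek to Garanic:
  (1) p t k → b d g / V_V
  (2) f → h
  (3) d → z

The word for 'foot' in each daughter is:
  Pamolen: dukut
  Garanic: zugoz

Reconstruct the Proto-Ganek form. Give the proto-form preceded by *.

Position 5: Pamolen has t, Garanic has z. Taking the neighbouring segments as reconstructed: Pamolen t could go back to *t or *d; Garanic z could go back to *d or *z — the one source consistent with every daughter is *d.
Position 1: Pamolen has d, Garanic has z. Pamolen preserves d here (none of its changes turn any other segment into d), so the proto-segment is *d.
Position 4: Pamolen has u, Garanic has o. Garanic preserves o here (none of its changes turn any other segment into o), so the proto-segment is *o.
Continuing position by position gives *dukod; check it forward:
Pamolen: *dukod
  dukod → dukud   [vowel merger]
  dukud (rule 2 does not apply)
  dukud → dukut   [final devoicing]
  dukut (rule 4 does not apply)
  giving Pamolen dukut.
Garanic: *dukod
  dukod → dugod   [intervocalic voicing]
  dugod (rule 2 does not apply)
  dugod → zugoz   [unconditioned shift]
  giving Garanic zugoz.
Only *dukod yields all of Pamolen dukut, Garanic zugoz.

*dukod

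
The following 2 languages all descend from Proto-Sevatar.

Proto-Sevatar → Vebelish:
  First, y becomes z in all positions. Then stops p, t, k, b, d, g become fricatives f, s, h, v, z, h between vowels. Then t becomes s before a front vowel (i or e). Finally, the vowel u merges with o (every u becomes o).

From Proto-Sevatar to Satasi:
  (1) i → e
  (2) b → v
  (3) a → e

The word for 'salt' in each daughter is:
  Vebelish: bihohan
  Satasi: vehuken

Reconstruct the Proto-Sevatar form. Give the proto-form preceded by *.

*bihukan

Position 6: Vebelish has a, Satasi has e. Vebelish preserves a here (none of its changes turn any other segment into a), so the proto-segment is *a.
Position 1: Vebelish has b, Satasi has v. Vebelish preserves b here (none of its changes turn any other segment into b), so the proto-segment is *b.
Position 2: Vebelish has i, Satasi has e. Vebelish preserves i here (none of its changes turn any other segment into i), so the proto-segment is *i.
This points to *bihukan. Verify forward in each daughter:
Vebelish: start from *bihukan.
  rule 1: no change — bihukan
  rule 2 (intervocalic lenition): bihukan → bihuhan
  rule 3: no change — bihuhan
  rule 4 (vowel merger): bihuhan → bihohan
  ⇒ Vebelish bihohan
Satasi: *bihukan
  bihukan → behukan   [vowel merger]
  behukan → vehukan   [unconditioned shift]
  vehukan → vehuken   [vowel merger]
  giving Satasi vehuken.
*bihukan is the unique common source.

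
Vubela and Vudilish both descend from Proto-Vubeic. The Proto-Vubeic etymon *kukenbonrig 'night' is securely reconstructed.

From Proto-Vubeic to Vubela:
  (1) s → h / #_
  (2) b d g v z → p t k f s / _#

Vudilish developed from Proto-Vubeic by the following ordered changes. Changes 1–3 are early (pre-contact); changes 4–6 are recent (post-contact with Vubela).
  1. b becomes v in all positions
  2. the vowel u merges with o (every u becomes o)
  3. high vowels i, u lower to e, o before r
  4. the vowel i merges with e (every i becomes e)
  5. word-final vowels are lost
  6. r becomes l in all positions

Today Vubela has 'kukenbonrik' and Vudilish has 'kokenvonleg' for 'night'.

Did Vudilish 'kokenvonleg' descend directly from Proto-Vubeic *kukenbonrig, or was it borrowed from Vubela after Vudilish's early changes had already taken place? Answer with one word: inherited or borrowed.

If inherited, *kukenbonrig would pass through all of Vudilish's changes:
Vudilish: *kukenbonrig > kukenvonrig > kokenvonrig > kokenvonreg > kokenvonleg  (by unconditioned shift, vowel merger, vowel merger, unconditioned shift)
If borrowed from Vubela 'kukenbonrik' after the early changes, it would undergo only the recent ones:
  rule 4 (vowel merger): kukenbonrik → kukenbonrek
  rule 5 (apocope): no change (kukenbonrek)
  rule 6 (unconditioned shift): kukenbonrek → kukenbonlek
  ⇒ as a loan: kukenbonlek
Vudilish 'kokenvonleg' matches the inherited outcome exactly, so it is an inherited cognate, not a loan.

inherited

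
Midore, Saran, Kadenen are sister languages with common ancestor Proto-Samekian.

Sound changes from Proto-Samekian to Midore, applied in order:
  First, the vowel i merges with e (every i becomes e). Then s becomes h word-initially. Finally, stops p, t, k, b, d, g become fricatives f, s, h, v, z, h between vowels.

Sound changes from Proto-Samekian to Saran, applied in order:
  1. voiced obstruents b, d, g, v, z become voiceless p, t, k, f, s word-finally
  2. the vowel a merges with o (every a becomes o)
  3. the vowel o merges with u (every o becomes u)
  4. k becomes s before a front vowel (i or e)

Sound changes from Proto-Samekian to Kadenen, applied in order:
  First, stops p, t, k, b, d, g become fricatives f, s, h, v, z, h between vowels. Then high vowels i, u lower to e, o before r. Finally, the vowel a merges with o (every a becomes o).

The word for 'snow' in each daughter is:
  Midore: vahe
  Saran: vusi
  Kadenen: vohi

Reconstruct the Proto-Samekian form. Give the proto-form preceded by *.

Position 3: Midore has h, Saran has s, Kadenen has h. Taking the neighbouring segments as reconstructed: Midore h could go back to *k or *g or *h; Saran s could go back to *k or *s; Kadenen h could go back to *k or *g or *h — the one source consistent with every daughter is *k.
Position 2: Midore has a, Saran has u, Kadenen has o. Midore preserves a here (none of its changes turn any other segment into a), so the proto-segment is *a.
Verify the candidate proto-form against each daughter:
Midore: *vaki
  vaki → vake   [vowel merger]
  vake (rule 2 does not apply)
  vake → vahe   [intervocalic lenition]
  giving Midore vahe.
Saran: start from *vaki.
  rule 1: no change — vaki
  rule 2 (vowel merger): vaki → voki
  rule 3 (vowel merger): voki → vuki
  rule 4 (palatalisation): vuki → vusi
  ⇒ Saran vusi
Kadenen: start from *vaki.
  rule 1 (intervocalic lenition): vaki → vahi
  rule 2: no change — vahi
  rule 3 (vowel merger): vahi → vohi
  ⇒ Kadenen vohi
*vaki is the unique common source.

*vaki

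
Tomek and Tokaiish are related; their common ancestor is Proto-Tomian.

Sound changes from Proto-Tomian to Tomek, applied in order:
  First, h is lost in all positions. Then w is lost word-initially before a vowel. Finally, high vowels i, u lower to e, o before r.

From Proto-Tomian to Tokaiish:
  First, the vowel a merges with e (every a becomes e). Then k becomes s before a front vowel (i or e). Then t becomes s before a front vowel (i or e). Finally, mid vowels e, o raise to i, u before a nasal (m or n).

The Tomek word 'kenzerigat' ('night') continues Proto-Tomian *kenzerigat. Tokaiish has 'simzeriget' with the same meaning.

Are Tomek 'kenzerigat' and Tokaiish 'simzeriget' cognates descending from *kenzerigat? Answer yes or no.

Derive the expected Tokaiish reflex of *kenzerigat:
Tokaiish: *kenzerigat > kenzeriget > senzeriget > sinzeriget  (by vowel merger, palatalisation, pre-nasal raising)
The regular Tokaiish reflex would be 'sinzeriget', but the attested form is 'simzeriget'. The correspondence is irregular, so they are not cognates (the Tokaiish form has a different source).

no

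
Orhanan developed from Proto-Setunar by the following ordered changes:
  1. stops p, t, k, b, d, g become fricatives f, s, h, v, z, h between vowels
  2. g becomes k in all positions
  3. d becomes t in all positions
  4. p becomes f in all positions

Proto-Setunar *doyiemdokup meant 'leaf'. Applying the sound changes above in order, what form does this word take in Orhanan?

Orhanan: start from *doyiemdokup.
  rule 1 (intervocalic lenition): doyiemdokup → doyiemdohup
  rule 2: no change — doyiemdohup
  rule 3 (unconditioned shift): doyiemdohup → toyiemtohup
  rule 4 (unconditioned shift): toyiemtohup → toyiemtohuf
  ⇒ Orhanan toyiemtohuf

toyiemtohuf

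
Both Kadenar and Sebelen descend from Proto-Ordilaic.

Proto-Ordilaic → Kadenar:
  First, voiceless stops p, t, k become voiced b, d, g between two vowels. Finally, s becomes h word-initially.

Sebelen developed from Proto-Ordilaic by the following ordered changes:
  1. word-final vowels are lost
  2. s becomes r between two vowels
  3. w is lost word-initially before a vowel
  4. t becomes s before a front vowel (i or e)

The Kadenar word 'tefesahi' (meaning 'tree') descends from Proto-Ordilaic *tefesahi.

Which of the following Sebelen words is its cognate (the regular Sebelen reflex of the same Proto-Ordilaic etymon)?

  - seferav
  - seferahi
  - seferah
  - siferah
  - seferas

Sebelen: *tefesahi
  tefesahi → tefesah   [apocope]
  tefesah → teferah   [rhotacism]
  teferah (rule 3 does not apply)
  teferah → seferah   [palatalisation]
  giving Sebelen seferah.
Only 'seferah' matches the regular Sebelen development of *tefesahi.

seferah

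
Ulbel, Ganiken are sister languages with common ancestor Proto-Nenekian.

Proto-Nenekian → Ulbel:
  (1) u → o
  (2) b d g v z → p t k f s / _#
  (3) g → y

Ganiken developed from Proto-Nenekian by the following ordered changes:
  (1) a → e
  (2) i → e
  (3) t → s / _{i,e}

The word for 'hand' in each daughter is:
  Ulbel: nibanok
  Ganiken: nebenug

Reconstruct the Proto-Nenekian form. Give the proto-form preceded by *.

Position 6: Ulbel has o, Ganiken has u. Ganiken preserves u here (none of its changes turn any other segment into u), so the proto-segment is *u.
Position 7: Ulbel has k, Ganiken has g. Ganiken preserves g here (none of its changes turn any other segment into g), so the proto-segment is *g.
Position 2: Ulbel has i, Ganiken has e. Ulbel preserves i here (none of its changes turn any other segment into i), so the proto-segment is *i.
Verify the candidate proto-form against each daughter:
Ulbel: *nibanug
  nibanug → nibanog   [vowel merger]
  nibanog → nibanok   [final devoicing]
  nibanok (rule 3 does not apply)
  giving Ulbel nibanok.
Ganiken: *nibanug
  nibanug → nibenug   [vowel merger]
  nibenug → nebenug   [vowel merger]
  nebenug (rule 3 does not apply)
  giving Ganiken nebenug.
No other proto-form is consistent with every reflex, so the reconstruction is *nibanug.

*nibanug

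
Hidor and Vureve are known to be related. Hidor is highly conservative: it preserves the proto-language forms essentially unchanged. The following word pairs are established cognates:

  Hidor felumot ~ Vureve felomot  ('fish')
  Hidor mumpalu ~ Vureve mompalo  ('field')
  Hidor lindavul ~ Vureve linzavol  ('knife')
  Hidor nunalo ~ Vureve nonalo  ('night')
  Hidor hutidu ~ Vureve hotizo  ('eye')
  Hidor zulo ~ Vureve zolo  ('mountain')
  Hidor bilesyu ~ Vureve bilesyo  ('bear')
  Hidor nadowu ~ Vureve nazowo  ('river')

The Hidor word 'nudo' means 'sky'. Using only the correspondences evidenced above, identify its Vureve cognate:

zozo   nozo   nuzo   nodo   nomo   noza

lindavul ~ linzavol, hutidu ~ hotizo — Hidor u corresponds to Vureve o after a consonant, before a consonant other than r, m, n, p, b, f, v.
nadowu ~ nazowo — Hidor d corresponds to Vureve z between vowels (before a back vowel).
Applying these to Hidor 'nudo':
  nudo → nodo   (u→o after a consonant, before a consonant other than r, m, n, p, b, f, v)
  nodo → nozo   (d→z between vowels (before a back vowel))
So the Vureve cognate is 'nozo'.

nozo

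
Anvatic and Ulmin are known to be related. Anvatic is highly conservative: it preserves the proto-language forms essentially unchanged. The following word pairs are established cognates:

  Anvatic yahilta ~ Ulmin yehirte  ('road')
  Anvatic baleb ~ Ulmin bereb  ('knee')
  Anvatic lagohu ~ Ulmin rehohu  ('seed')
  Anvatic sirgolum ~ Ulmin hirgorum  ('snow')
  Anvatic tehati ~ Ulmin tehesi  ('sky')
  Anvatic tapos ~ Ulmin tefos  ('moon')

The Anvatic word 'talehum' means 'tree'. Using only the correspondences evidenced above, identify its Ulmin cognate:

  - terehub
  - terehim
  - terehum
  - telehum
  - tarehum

yahilta ~ yehirte, baleb ~ bereb — Anvatic a corresponds to Ulmin e after a consonant, before a consonant other than r, m, n, p, b, f, v.
baleb ~ bereb — Anvatic l corresponds to Ulmin r between vowels (before a front vowel).
Applying these to Anvatic 'talehum':
  talehum → telehum   (a→e after a consonant, before a consonant other than r, m, n, p, b, f, v)
  telehum → terehum   (l→r between vowels (before a front vowel))
So the Ulmin cognate is 'terehum'.

terehum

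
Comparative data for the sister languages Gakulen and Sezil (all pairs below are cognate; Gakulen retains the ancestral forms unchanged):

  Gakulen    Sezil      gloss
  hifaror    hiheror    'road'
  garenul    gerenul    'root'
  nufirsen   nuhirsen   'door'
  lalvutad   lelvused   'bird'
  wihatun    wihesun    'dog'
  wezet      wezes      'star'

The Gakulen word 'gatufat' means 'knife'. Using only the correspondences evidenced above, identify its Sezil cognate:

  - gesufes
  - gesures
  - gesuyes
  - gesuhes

gesuhes

lalvutad ~ lelvused, wihatun ~ wihesun — Gakulen a corresponds to Sezil e after a consonant, before a consonant other than r, m, n, p, b, f, v.
wihatun ~ wihesun — Gakulen t corresponds to Sezil s between vowels (before a back vowel).
hifaror ~ hiheror — Gakulen f corresponds to Sezil h between vowels (before a back vowel).
wezet ~ wezes — Gakulen t corresponds to Sezil s word-finally.
Applying these to Gakulen 'gatufat':
  gatufat → getufat   (a→e after a consonant, before a consonant other than r, m, n, p, b, f, v)
  getufat → gesufat   (t→s between vowels (before a back vowel))
  gesufat → gesuhat   (f→h between vowels (before a back vowel))
  gesuhat → gesuhet   (a→e after a consonant, before a consonant other than r, m, n, p, b, f, v)
  gesuhet → gesuhes   (t→s word-finally)
So the Sezil cognate is 'gesuhes'.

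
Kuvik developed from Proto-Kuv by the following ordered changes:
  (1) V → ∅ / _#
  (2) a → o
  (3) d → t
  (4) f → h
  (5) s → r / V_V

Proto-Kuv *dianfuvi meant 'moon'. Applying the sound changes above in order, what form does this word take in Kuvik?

tionhuv

Kuvik: start from *dianfuvi.
  rule 1 (apocope): dianfuvi → dianfuv
  rule 2 (vowel merger): dianfuv → dionfuv
  rule 3 (unconditioned shift): dionfuv → tionfuv
  rule 4 (unconditioned shift): tionfuv → tionhuv
  rule 5: no change — tionhuv
  ⇒ Kuvik tionhuv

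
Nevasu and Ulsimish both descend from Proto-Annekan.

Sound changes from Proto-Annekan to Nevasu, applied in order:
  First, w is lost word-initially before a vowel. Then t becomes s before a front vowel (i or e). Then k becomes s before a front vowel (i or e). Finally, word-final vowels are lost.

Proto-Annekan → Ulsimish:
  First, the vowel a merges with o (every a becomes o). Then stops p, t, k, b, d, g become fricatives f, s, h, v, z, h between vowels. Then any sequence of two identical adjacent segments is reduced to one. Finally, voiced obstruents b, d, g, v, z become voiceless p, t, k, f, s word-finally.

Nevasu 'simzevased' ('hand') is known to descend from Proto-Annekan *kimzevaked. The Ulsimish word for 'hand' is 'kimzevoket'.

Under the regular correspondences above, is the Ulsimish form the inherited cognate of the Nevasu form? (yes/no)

Derive the expected Ulsimish reflex of *kimzevaked:
Ulsimish: *kimzevaked > kimzevoked > kimzevohed > kimzevohet  (by vowel merger, intervocalic lenition, final devoicing)
The regular Ulsimish reflex would be 'kimzevohet', but the attested form is 'kimzevoket'. The correspondence is irregular, so they are not cognates (the Ulsimish form has a different source).

no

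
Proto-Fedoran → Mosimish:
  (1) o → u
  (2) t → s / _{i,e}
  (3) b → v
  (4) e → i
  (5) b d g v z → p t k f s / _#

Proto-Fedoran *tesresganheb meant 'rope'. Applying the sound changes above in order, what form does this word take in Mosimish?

Mosimish: *tesresganheb
  tesresganheb (rule 1 does not apply)
  tesresganheb → sesresganheb   [palatalisation]
  sesresganheb → sesresganhev   [unconditioned shift]
  sesresganhev → sisrisganhiv   [vowel merger]
  sisrisganhiv → sisrisganhif   [final devoicing]
  giving Mosimish sisrisganhif.

sisrisganhif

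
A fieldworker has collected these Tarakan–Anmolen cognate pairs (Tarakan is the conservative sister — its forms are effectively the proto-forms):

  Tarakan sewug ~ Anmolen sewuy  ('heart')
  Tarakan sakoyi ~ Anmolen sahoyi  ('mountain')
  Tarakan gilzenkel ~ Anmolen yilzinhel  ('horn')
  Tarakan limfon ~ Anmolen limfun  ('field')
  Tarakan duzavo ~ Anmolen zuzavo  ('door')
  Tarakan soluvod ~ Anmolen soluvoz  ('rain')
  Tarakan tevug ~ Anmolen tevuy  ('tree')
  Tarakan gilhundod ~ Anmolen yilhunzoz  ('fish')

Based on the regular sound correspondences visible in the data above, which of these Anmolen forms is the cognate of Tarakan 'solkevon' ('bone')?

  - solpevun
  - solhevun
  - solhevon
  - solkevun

gilzenkel ~ yilzinhel — Tarakan k corresponds to Anmolen h after a consonant, before a front vowel.
limfon ~ limfun — Tarakan o corresponds to Anmolen u after a consonant, before a nasal.
Applying these to Tarakan 'solkevon':
  solkevon → solhevon   (k→h after a consonant, before a front vowel)
  solhevon → solhevun   (o→u after a consonant, before a nasal)
So the Anmolen cognate is 'solhevun'.

solhevun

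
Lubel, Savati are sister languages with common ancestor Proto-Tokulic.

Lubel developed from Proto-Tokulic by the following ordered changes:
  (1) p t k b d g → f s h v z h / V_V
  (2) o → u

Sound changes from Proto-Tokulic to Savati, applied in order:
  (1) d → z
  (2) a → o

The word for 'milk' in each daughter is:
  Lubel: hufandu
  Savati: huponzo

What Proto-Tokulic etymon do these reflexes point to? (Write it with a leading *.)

Position 4: Lubel has a, Savati has o. Lubel preserves a here (none of its changes turn any other segment into a), so the proto-segment is *a.
Position 3: Lubel has f, Savati has p. Savati preserves p here (none of its changes turn any other segment into p), so the proto-segment is *p.
Position 6: Lubel has d, Savati has z. Lubel preserves d here (none of its changes turn any other segment into d), so the proto-segment is *d.
This points to *hupando. Verify forward in each daughter:
Lubel: *hupando > hufando > hufandu  (by intervocalic lenition, vowel merger)
Savati: start from *hupando.
  rule 1 (unconditioned shift): hupando → hupanzo
  rule 2 (vowel merger): hupanzo → huponzo
  ⇒ Savati huponzo
No other proto-form is consistent with every reflex, so the reconstruction is *hupando.

*hupando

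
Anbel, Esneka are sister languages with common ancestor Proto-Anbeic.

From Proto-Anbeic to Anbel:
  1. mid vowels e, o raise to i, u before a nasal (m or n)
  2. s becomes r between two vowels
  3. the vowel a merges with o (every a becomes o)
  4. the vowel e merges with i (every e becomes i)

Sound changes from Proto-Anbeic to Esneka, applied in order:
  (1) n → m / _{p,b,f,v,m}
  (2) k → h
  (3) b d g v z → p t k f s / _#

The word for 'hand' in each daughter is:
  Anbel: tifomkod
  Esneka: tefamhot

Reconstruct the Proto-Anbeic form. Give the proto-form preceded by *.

*tefamkod

Position 6: Anbel has k, Esneka has h. Anbel preserves k here (none of its changes turn any other segment into k), so the proto-segment is *k.
Position 4: Anbel has o, Esneka has a. Esneka preserves a here (none of its changes turn any other segment into a), so the proto-segment is *a.
Position 2: Anbel has i, Esneka has e. Esneka preserves e here (none of its changes turn any other segment into e), so the proto-segment is *e.
Verify the candidate proto-form against each daughter:
Anbel: *tefamkod
  tefamkod (rule 1 does not apply)
  tefamkod (rule 2 does not apply)
  tefamkod → tefomkod   [vowel merger]
  tefomkod → tifomkod   [vowel merger]
  giving Anbel tifomkod.
Esneka: *tefamkod > tefamhod > tefamhot  (by unconditioned shift, final devoicing)
*tefamkod is the unique common source.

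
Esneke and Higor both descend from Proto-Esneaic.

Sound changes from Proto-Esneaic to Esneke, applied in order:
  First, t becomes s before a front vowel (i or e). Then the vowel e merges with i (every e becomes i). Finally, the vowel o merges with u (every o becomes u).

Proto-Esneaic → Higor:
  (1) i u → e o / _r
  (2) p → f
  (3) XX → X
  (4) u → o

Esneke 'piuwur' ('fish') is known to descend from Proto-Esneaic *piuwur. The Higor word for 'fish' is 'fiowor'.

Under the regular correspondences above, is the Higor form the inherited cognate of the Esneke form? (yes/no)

Derive the expected Higor reflex of *piuwur:
Higor: start from *piuwur.
  rule 1 (pre-rhotic lowering): piuwur → piuwor
  rule 2 (unconditioned shift): piuwor → fiuwor
  rule 3: no change — fiuwor
  rule 4 (vowel merger): fiuwor → fiowor
  ⇒ Higor fiowor
Higor 'fiowor' matches the regular reflex exactly, so the pair is cognate.

yes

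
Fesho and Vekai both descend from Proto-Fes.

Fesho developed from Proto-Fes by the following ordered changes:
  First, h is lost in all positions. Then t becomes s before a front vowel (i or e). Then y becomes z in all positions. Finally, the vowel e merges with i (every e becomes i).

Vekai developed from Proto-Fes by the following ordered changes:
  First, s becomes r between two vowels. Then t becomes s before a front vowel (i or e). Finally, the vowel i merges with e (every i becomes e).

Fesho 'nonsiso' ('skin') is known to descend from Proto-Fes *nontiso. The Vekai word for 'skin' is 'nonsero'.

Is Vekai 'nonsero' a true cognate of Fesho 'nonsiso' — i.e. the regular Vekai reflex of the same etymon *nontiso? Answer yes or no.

Derive the expected Vekai reflex of *nontiso:
Vekai: *nontiso > nontiro > nonsiro > nonsero  (by rhotacism, palatalisation, vowel merger)
Vekai 'nonsero' matches the regular reflex exactly, so the pair is cognate.

yes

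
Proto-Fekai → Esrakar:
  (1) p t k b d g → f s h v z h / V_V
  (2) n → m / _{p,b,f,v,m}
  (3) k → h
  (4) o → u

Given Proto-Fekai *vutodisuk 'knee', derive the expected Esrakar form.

Esrakar: start from *vutodisuk.
  rule 1 (intervocalic lenition): vutodisuk → vusozisuk
  rule 2: no change — vusozisuk
  rule 3 (unconditioned shift): vusozisuk → vusozisuh
  rule 4 (vowel merger): vusozisuh → vusuzisuh
  ⇒ Esrakar vusuzisuh

vusuzisuh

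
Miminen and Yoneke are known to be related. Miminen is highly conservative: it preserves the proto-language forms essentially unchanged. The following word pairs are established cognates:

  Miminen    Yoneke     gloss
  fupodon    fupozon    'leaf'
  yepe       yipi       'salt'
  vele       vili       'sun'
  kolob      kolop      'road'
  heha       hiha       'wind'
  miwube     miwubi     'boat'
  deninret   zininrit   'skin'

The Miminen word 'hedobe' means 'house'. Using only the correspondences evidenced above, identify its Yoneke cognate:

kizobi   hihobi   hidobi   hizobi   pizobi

hizobi

vele ~ vili, heha ~ hiha — Miminen e corresponds to Yoneke i after a consonant, before a consonant other than r, m, n, p, b, f, v.
fupodon ~ fupozon — Miminen d corresponds to Yoneke z between vowels (before a back vowel).
yepe ~ yipi, vele ~ vili — Miminen e corresponds to Yoneke i word-finally.
Applying these to Miminen 'hedobe':
  hedobe → hidobe   (e→i after a consonant, before a consonant other than r, m, n, p, b, f, v)
  hidobe → hizobe   (d→z between vowels (before a back vowel))
  hizobe → hizobi   (e→i word-finally)
So the Yoneke cognate is 'hizobi'.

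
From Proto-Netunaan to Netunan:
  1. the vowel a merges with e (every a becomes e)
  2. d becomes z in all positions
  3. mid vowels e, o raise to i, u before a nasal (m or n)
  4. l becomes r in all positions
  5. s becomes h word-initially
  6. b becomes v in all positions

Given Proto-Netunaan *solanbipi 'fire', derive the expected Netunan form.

Netunan: *solanbipi > solenbipi > solinbipi > sorinbipi > horinbipi > horinvipi  (by vowel merger, pre-nasal raising, unconditioned shift, debuccalisation, unconditioned shift)

horinvipi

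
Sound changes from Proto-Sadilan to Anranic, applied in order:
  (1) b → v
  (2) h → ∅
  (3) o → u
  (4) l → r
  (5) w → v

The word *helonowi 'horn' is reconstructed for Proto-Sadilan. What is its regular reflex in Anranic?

erunuvi

Anranic: *helonowi
  helonowi (rule 1 does not apply)
  helonowi → elonowi   [h-loss]
  elonowi → elunuwi   [vowel merger]
  elunuwi → erunuwi   [unconditioned shift]
  erunuwi → erunuvi   [unconditioned shift]
  giving Anranic erunuvi.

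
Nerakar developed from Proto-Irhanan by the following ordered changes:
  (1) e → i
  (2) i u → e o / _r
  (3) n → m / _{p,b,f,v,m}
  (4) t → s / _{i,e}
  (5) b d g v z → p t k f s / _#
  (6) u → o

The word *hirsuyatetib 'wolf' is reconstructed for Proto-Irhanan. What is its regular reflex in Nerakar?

hersoyasisip

Nerakar: *hirsuyatetib > hirsuyatitib > hersuyatitib > hersuyasisib > hersuyasisip > hersoyasisip  (by vowel merger, pre-rhotic lowering, palatalisation, final devoicing, vowel merger)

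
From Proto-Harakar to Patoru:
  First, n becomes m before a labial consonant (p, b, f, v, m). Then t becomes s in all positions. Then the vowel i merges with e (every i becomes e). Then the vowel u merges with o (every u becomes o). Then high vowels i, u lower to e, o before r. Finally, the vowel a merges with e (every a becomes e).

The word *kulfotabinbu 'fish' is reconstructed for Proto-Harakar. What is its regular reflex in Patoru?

Patoru: start from *kulfotabinbu.
  rule 1 (nasal place assimilation): kulfotabinbu → kulfotabimbu
  rule 2 (unconditioned shift): kulfotabimbu → kulfosabimbu
  rule 3 (vowel merger): kulfosabimbu → kulfosabembu
  rule 4 (vowel merger): kulfosabembu → kolfosabembo
  rule 5: no change — kolfosabembo
  rule 6 (vowel merger): kolfosabembo → kolfosebembo
  ⇒ Patoru kolfosebembo

kolfosebembo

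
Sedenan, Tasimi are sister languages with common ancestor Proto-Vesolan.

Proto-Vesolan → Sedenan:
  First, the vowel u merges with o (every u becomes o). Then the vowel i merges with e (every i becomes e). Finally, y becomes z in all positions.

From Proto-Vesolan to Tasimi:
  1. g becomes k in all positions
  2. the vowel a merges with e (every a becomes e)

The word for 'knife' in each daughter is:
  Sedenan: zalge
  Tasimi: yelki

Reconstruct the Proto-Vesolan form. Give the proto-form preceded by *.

Position 5: Sedenan has e, Tasimi has i. Tasimi preserves i here (none of its changes turn any other segment into i), so the proto-segment is *i.
Position 1: Sedenan has z, Tasimi has y. Tasimi preserves y here (none of its changes turn any other segment into y), so the proto-segment is *y.
Position 4: Sedenan has g, Tasimi has k. Sedenan preserves g here (none of its changes turn any other segment into g), so the proto-segment is *g.
This points to *yalgi. Verify forward in each daughter:
Sedenan: start from *yalgi.
  rule 1: no change — yalgi
  rule 2 (vowel merger): yalgi → yalge
  rule 3 (unconditioned shift): yalge → zalge
  ⇒ Sedenan zalge
Tasimi: *yalgi > yalki > yelki  (by unconditioned shift, vowel merger)
Only *yalgi yields all of Sedenan zalge, Tasimi yelki.

*yalgi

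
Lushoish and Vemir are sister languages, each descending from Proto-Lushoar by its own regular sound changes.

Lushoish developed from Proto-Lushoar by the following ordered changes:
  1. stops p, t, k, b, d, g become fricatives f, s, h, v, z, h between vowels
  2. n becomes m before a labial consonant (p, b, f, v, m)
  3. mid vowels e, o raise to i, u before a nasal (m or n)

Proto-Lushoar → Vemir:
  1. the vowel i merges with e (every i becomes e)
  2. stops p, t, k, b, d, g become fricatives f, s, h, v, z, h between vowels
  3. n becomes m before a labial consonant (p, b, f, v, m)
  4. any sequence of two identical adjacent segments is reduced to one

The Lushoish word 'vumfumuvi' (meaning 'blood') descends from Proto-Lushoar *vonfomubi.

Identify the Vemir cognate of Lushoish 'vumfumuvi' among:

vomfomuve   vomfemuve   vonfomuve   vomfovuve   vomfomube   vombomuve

vomfomuve

Vemir: start from *vonfomubi.
  rule 1 (vowel merger): vonfomubi → vonfomube
  rule 2 (intervocalic lenition): vonfomube → vonfomuve
  rule 3 (nasal place assimilation): vonfomuve → vomfomuve
  rule 4: no change — vomfomuve
  ⇒ Vemir vomfomuve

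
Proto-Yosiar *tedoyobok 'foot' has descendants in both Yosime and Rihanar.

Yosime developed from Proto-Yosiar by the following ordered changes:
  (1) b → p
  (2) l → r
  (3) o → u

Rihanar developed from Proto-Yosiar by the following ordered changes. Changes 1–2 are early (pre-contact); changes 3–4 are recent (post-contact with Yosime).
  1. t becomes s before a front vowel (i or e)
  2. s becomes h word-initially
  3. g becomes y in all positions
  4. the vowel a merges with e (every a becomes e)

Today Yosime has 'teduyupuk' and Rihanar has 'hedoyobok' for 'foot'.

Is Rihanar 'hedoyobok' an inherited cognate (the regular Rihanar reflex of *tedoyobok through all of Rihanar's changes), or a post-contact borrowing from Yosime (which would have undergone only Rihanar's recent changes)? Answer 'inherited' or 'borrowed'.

If inherited, *tedoyobok would pass through all of Rihanar's changes:
Rihanar: *tedoyobok > sedoyobok > hedoyobok  (by palatalisation, debuccalisation)
If borrowed from Yosime 'teduyupuk' after the early changes, it would undergo only the recent ones:
  rule 3 (unconditioned shift): no change (teduyupuk)
  rule 4 (vowel merger): no change (teduyupuk)
  ⇒ as a loan: teduyupuk
Rihanar 'hedoyobok' matches the inherited outcome exactly, so it is an inherited cognate, not a loan.

inherited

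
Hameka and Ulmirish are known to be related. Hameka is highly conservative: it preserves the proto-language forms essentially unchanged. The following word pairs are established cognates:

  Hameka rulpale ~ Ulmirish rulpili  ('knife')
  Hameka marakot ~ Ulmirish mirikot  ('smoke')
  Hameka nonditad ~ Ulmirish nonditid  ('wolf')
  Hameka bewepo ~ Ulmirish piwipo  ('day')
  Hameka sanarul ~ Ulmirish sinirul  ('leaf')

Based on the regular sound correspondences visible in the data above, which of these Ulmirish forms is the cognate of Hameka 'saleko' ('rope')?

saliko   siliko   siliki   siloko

rulpale ~ rulpili, marakot ~ mirikot — Hameka a corresponds to Ulmirish i after a consonant, before a consonant other than r, m, n, p, b, f, v.
bewepo ~ piwipo — Hameka e corresponds to Ulmirish i after a consonant, before a consonant other than r, m, n, p, b, f, v.
Applying these to Hameka 'saleko':
  saleko → sileko   (a→i after a consonant, before a consonant other than r, m, n, p, b, f, v)
  sileko → siliko   (e→i after a consonant, before a consonant other than r, m, n, p, b, f, v)
So the Ulmirish cognate is 'siliko'.

siliko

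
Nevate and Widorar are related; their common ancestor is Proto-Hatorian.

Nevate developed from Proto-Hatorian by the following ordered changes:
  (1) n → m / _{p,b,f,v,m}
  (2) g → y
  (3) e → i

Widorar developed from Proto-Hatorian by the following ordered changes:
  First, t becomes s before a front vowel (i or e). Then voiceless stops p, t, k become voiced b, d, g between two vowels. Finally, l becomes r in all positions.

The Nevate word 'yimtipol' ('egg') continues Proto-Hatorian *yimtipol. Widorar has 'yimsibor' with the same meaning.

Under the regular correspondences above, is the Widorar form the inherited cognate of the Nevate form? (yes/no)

Derive the expected Widorar reflex of *yimtipol:
Widorar: start from *yimtipol.
  rule 1 (palatalisation): yimtipol → yimsipol
  rule 2 (intervocalic voicing): yimsipol → yimsibol
  rule 3 (unconditioned shift): yimsibol → yimsibor
  ⇒ Widorar yimsibor
Widorar 'yimsibor' matches the regular reflex exactly, so the pair is cognate.

yes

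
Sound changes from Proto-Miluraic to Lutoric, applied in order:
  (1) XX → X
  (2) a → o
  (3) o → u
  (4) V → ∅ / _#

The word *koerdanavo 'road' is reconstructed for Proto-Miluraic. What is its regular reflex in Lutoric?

Lutoric: *koerdanavo > koerdonovo > kuerdunuvu > kuerdunuv  (by vowel merger, vowel merger, apocope)

kuerdunuv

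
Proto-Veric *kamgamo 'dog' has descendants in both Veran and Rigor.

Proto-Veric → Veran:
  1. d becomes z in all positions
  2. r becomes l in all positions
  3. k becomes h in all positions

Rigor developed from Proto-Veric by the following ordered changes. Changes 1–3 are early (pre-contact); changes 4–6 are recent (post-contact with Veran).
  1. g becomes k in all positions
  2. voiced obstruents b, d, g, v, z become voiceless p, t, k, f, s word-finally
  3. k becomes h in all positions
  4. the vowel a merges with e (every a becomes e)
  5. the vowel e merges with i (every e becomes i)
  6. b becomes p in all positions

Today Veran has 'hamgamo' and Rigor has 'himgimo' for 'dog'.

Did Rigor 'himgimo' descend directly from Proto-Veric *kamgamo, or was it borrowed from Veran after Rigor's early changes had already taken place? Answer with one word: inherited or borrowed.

borrowed

If inherited, *kamgamo would pass through all of Rigor's changes:
Rigor: start from *kamgamo.
  rule 1 (unconditioned shift): kamgamo → kamkamo
  rule 2: no change — kamkamo
  rule 3 (unconditioned shift): kamkamo → hamhamo
  rule 4 (vowel merger): hamhamo → hemhemo
  rule 5 (vowel merger): hemhemo → himhimo
  rule 6: no change — himhimo
  ⇒ Rigor himhimo
If borrowed from Veran 'hamgamo' after the early changes, it would undergo only the recent ones:
  rule 4 (vowel merger): hamgamo → hemgemo
  rule 5 (vowel merger): hemgemo → himgimo
  rule 6 (unconditioned shift): no change (himgimo)
  ⇒ as a loan: himgimo
Rigor 'himgimo' matches the loan outcome 'himgimo', not the inherited 'himhimo' — it skipped the early Rigor changes, so it was borrowed from Veran.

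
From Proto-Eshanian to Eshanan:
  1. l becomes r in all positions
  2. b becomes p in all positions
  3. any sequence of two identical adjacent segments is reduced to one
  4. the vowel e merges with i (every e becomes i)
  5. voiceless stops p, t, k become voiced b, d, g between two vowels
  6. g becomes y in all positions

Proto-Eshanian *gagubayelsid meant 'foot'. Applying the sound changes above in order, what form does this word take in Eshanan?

yayubayirsid

Eshanan: *gagubayelsid > gagubayersid > gagupayersid > gagupayirsid > gagubayirsid > yayubayirsid  (by unconditioned shift, unconditioned shift, vowel merger, intervocalic voicing, unconditioned shift)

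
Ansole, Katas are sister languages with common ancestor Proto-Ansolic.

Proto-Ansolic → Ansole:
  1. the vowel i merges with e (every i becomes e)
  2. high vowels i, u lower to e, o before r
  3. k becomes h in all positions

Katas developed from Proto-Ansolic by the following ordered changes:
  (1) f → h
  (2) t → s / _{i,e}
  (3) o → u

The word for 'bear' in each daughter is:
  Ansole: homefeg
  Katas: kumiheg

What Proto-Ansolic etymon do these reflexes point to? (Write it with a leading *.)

*komifeg

Position 4: Ansole has e, Katas has i. Katas preserves i here (none of its changes turn any other segment into i), so the proto-segment is *i.
Position 5: Ansole has f, Katas has h. Ansole preserves f here (none of its changes turn any other segment into f), so the proto-segment is *f.
Verify the candidate proto-form against each daughter:
Ansole: start from *komifeg.
  rule 1 (vowel merger): komifeg → komefeg
  rule 2: no change — komefeg
  rule 3 (unconditioned shift): komefeg → homefeg
  ⇒ Ansole homefeg
Katas: start from *komifeg.
  rule 1 (unconditioned shift): komifeg → komiheg
  rule 2: no change — komiheg
  rule 3 (vowel merger): komiheg → kumiheg
  ⇒ Katas kumiheg
No other proto-form is consistent with every reflex, so the reconstruction is *komifeg.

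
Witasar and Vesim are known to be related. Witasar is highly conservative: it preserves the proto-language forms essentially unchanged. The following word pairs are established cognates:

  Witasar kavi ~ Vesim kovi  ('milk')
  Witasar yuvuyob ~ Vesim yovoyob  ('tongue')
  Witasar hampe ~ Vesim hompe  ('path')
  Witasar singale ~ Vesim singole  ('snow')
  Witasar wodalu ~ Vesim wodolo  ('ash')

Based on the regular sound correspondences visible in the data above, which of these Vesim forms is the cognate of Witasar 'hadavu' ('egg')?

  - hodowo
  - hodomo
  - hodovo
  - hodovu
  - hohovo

hodovo

singale ~ singole, wodalu ~ wodolo — Witasar a corresponds to Vesim o after a consonant, before a consonant other than r, m, n, p, b, f, v.
kavi ~ kovi — Witasar a corresponds to Vesim o after a consonant, before a labial obstruent.
wodalu ~ wodolo — Witasar u corresponds to Vesim o word-finally.
Applying these to Witasar 'hadavu':
  hadavu → hodavu   (a→o after a consonant, before a consonant other than r, m, n, p, b, f, v)
  hodavu → hodovu   (a→o after a consonant, before a labial obstruent)
  hodovu → hodovo   (u→o word-finally)
So the Vesim cognate is 'hodovo'.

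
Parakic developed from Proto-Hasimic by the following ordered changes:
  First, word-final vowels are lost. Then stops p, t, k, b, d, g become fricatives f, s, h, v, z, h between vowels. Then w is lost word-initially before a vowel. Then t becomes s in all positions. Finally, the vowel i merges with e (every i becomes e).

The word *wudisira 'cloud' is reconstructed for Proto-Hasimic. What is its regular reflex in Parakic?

uzeser

Parakic: start from *wudisira.
  rule 1 (apocope): wudisira → wudisir
  rule 2 (intervocalic lenition): wudisir → wuzisir
  rule 3 (glide loss): wuzisir → uzisir
  rule 4: no change — uzisir
  rule 5 (vowel merger): uzisir → uzeser
  ⇒ Parakic uzeser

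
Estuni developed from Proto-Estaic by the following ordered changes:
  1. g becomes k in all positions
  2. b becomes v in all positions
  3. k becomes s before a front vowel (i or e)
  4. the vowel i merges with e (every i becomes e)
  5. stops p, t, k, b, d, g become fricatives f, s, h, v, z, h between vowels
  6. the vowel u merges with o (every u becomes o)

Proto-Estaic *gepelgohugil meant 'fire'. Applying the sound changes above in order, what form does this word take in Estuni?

sefelkohosel

Estuni: *gepelgohugil > kepelkohukil > sepelkohusil > sepelkohusel > sefelkohusel > sefelkohosel  (by unconditioned shift, palatalisation, vowel merger, intervocalic lenition, vowel merger)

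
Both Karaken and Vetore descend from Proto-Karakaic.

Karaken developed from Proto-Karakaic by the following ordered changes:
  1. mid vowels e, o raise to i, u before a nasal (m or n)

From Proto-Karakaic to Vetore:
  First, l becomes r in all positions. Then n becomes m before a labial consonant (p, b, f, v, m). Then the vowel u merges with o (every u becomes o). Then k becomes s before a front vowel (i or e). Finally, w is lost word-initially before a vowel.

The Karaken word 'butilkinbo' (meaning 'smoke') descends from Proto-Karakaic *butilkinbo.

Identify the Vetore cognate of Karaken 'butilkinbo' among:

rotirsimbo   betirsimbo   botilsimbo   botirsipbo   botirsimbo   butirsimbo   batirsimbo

botirsimbo

Vetore: start from *butilkinbo.
  rule 1 (unconditioned shift): butilkinbo → butirkinbo
  rule 2 (nasal place assimilation): butirkinbo → butirkimbo
  rule 3 (vowel merger): butirkimbo → botirkimbo
  rule 4 (palatalisation): botirkimbo → botirsimbo
  rule 5: no change — botirsimbo
  ⇒ Vetore botirsimbo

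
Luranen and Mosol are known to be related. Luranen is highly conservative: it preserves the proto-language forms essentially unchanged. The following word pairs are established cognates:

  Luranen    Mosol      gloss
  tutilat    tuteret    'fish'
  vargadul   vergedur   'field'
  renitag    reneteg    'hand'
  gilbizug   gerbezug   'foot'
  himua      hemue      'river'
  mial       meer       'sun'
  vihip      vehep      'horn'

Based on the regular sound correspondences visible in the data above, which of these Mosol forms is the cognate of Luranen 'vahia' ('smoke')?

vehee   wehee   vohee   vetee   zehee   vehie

tutilat ~ tuteret, vargadul ~ vergedur — Luranen a corresponds to Mosol e after a consonant, before a consonant other than r, m, n, p, b, f, v.
mial ~ meer — Luranen i corresponds to Mosol e after a consonant, before a back vowel.
himua ~ hemue — Luranen a corresponds to Mosol e word-finally.
Applying these to Luranen 'vahia':
  vahia → vehia   (a→e after a consonant, before a consonant other than r, m, n, p, b, f, v)
  vehia → vehea   (i→e after a consonant, before a back vowel)
  vehea → vehee   (a→e word-finally)
So the Mosol cognate is 'vehee'.

vehee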